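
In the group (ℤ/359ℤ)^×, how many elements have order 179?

φ(359) = 359 − 1 = 358 = 2 · 179.
Since (Z/359Z)^× is cyclic of order 358, the number of elements of order d is φ(d) when d | 358 and 0 otherwise.
179 | 358, and φ(179) = 179 − 1 = 178.

178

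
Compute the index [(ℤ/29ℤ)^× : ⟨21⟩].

1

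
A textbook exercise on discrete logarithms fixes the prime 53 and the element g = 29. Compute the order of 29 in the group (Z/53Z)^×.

26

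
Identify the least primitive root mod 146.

φ(146) = φ(2)·φ(73) = 1·72 = 72 = 2^3 · 3^2.
g is a primitive root iff g^(72/q) ≢ 1 (mod 146) for each prime q ∈ {2, 3}.
g = 2: gcd(2, 146) = 2 > 1, not a unit — skip.
g = 3: 3^36 ≡ 1 — hits 1, so not a primitive root.
g = 4: gcd(4, 146) = 2 > 1, not a unit — skip.
g = 5: 5^36 ≡ 145; 5^24 ≡ 81 — none is 1, so 5 is a primitive root.
Hence the least primitive root of 146 is 5.

5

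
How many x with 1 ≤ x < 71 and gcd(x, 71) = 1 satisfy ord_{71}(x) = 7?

φ(71) = 71 − 1 = 70 = 2 · 5 · 7.
(Z/71Z)^× is cyclic (|G| = 70); a cyclic group of order m has exactly φ(d) elements of each order d | m, and none otherwise.
7 | 70, and φ(7) = 7 − 1 = 6.

6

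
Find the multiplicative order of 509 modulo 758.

189

The order of 509 must divide φ(758) = φ(2)·φ(379) = 1·378 = 378 = 2 · 3^3 · 7.
Divisors of 378: 1, 2, 3, 6, 7, 9, 14, 18, 21, 27, 42, 54, 63, 126, 189, 378.
Check 509^d mod 758 for each divisor in increasing order:
509^1 ≡ 509
509^2 ≡ 603
509^3 ≡ 695
509^6 ≡ 179
509^7 ≡ 151
509^9 ≡ 93
509^14 ≡ 61
509^18 ≡ 311
509^21 ≡ 115
509^27 ≡ 119
509^42 ≡ 339
509^54 ≡ 517
509^63 ≡ 327
509^126 ≡ 51
509^189 ≡ 1
So ord_758(509) = 189.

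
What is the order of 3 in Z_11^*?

5

ord(3) | φ(11) = 11 − 1 = 10 = 2 · 5.
Divisors of 10: 1, 2, 5, 10.
Test each divisor d:
3^1 ≡ 3 (mod 11)
3^2 ≡ 9 (mod 11)
3^5 ≡ 1 (mod 11) ✓
The smallest such exponent is 5, so the order of 3 is 5.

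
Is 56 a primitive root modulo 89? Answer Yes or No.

Yes

φ(89) = 89 − 1 = 88 = 2^3 · 11.
56 is a primitive root mod 89 iff 56^(φ(89)/q) ≢ 1 for every prime q | φ(89), i.e. q ∈ {2, 11}.
56^44 ≡ 88 (mod 89)  [q = 2: ≢ 1 ✓]
56^8 ≡ 16 (mod 89)  [q = 11: ≢ 1 ✓]
Every test exponent gives a nontrivial residue, hence 56 generates the full group.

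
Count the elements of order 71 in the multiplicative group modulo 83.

0

φ(83) = 83 − 1 = 82 = 2 · 41.
In a cyclic group of order 82, there are φ(d) elements of order d for each divisor d of 82, and zero for non-divisors.
Since 71 ∤ 82, the count is 0.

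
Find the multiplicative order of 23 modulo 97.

ord(23) | φ(97) = 97 − 1 = 96 = 2^5 · 3.
Divisors of 96: 1, 2, 3, 4, 6, 8, 12, 16, 24, 32, 48, 96.
Compute 23^d (mod 97) for the divisors d until we hit 1:
23^1 ≡ 23 (mod 97)
23^2 ≡ 44 (mod 97)
23^3 ≡ 42 (mod 97)
23^4 ≡ 93 (mod 97)
23^6 ≡ 18 (mod 97)
23^8 ≡ 16 (mod 97)
23^12 ≡ 33 (mod 97)
23^16 ≡ 62 (mod 97)
23^24 ≡ 22 (mod 97)
23^32 ≡ 61 (mod 97)
23^48 ≡ 96 (mod 97)
23^96 ≡ 1 (mod 97) ✓
Hence ord(23) = 96.

96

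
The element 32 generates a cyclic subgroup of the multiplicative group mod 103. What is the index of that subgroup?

2

Since 32 ∈ (Z/103Z)^×, its order divides φ(103) = 103 − 1 = 102 = 2 · 3 · 17.
Divisors of 102: 1, 2, 3, 6, 17, 34, 51, 102.
Test each divisor d:
32^1 ≡ 32
32^2 ≡ 97
32^3 ≡ 14
32^6 ≡ 93
32^17 ≡ 46
32^34 ≡ 56
32^51 ≡ 1
Thus |⟨32⟩| = ord(32) = 51.
The index is φ(103) / ord(32) = 102 / 51 = 2.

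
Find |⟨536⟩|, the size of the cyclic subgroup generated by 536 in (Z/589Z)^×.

Since 536 ∈ (Z/589Z)^×, its order divides φ(589) = φ(19·31) = (19−1)·(31−1) = 18·30 = 540 = 2^2 · 3^3 · 5.
Divisors of 540: 1, 2, 3, 4, 5, 6, 9, 10, 12, 15, 18, 20, 27, 30, 36, 45, 54, 60, 90, 108, 135, 180, 270, 540.
Compute 536^d (mod 589) for the divisors d until we hit 1:
536^1 ≡ 536 (mod 589)
536^2 ≡ 453 (mod 589)
536^3 ≡ 140 (mod 589)
536^4 ≡ 237 (mod 589)
536^5 ≡ 397 (mod 589)
536^6 ≡ 163 (mod 589)
536^9 ≡ 438 (mod 589)
536^10 ≡ 346 (mod 589)
536^12 ≡ 64 (mod 589)
536^15 ≡ 125 (mod 589)
536^18 ≡ 419 (mod 589)
536^20 ≡ 149 (mod 589)
536^27 ≡ 343 (mod 589)
536^30 ≡ 311 (mod 589)
536^36 ≡ 39 (mod 589)
536^45 ≡ 1 (mod 589) ✓
Hence ord(536) = 45.

45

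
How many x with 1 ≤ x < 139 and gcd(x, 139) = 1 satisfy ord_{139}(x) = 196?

0

φ(139) = 139 − 1 = 138 = 2 · 3 · 23.
Since (Z/139Z)^× is cyclic of order 138, the number of elements of order d is φ(d) when d | 138 and 0 otherwise.
Here 138 is not a multiple of 196, so there are no elements of order 196.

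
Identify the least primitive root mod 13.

2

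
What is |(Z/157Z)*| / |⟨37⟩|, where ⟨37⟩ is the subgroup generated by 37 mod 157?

4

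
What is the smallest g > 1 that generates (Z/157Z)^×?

5

φ(157) = 157 − 1 = 156 = 2^2 · 3 · 13.
g is a primitive root iff g^(156/q) ≢ 1 (mod 157) for each prime q ∈ {2, 3, 13}.
g = 2: 2^78 ≡ 156; 2^52 ≡ 1 — hits 1, so not a primitive root.
g = 3: 3^78 ≡ 1 — hits 1, so not a primitive root.
g = 4: 4^78 ≡ 1 — hits 1, so not a primitive root.
g = 5: 5^78 ≡ 156; 5^52 ≡ 12; 5^12 ≡ 130 — none is 1, so 5 is a primitive root.
The smallest primitive root modulo 157 is 5.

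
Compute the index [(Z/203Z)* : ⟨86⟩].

ord(86) | φ(203) = φ(7·29) = (7−1)·(29−1) = 6·28 = 168 = 2^3 · 3 · 7.
Divisors of 168: 1, 2, 3, 4, 6, 7, 8, 12, 14, 21, 24, 28, 42, 56, 84, 168.
Compute 86^d (mod 203) for the divisors d until we hit 1:
86^1 ≡ 86 (mod 203)
86^2 ≡ 88 (mod 203)
86^3 ≡ 57 (mod 203)
86^4 ≡ 30 (mod 203)
86^6 ≡ 1 (mod 203) ✓
So ord_203(86) = 6, hence |⟨86⟩| = 6.
The index is φ(203) / ord(86) = 168 / 6 = 28.

28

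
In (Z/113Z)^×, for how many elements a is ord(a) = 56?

24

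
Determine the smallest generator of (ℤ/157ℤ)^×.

φ(157) = 157 − 1 = 156 = 2^2 · 3 · 13.
g is a primitive root iff g^(156/q) ≢ 1 (mod 157) for each prime q ∈ {2, 3, 13}.
g = 2: 2^78 ≡ 156; 2^52 ≡ 1 — hits 1, so not a primitive root.
g = 3: 3^78 ≡ 1 — hits 1, so not a primitive root.
g = 4: 4^78 ≡ 1 — hits 1, so not a primitive root.
g = 5: 5^78 ≡ 156; 5^52 ≡ 12; 5^12 ≡ 130 — none is 1, so 5 is a primitive root.
So 5 is the smallest generator of (Z/157Z)^×.

5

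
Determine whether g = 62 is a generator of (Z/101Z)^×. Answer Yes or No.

φ(101) = 101 − 1 = 100 = 2^2 · 5^2.
It suffices to check that the order of 62 is not a proper divisor of 100: compute 62^(100/q) for q ∈ {2, 5}.
62^50 ≡ 100 (mod 101)  [q = 2: ≢ 1 ✓]
62^20 ≡ 1 (mod 101)  [q = 5: ≡ 1 ✗]
62^20 ≡ 1 shows ord(62) | 20, strictly less than φ(101); not a primitive root.

No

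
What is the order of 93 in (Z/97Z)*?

24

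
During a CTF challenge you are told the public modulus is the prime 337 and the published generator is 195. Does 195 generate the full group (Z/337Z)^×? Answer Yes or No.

No

φ(337) = 337 − 1 = 336 = 2^4 · 3 · 7.
An element g generates (Z/337Z)^× iff g^(336/q) ≢ 1 (mod 337) for each prime q ∈ {2, 3, 7}.
195^168 ≡ 336 (mod 337)  [q = 2: ≢ 1 ✓]
195^112 ≡ 1 (mod 337)  [q = 3: ≡ 1 ✗]
195^48 ≡ 52 (mod 337)  [q = 7: ≢ 1 ✓]
The check at q = 3 fails, so 195 generates a proper subgroup.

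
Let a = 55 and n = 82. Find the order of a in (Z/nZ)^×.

ord(55) | φ(82) = φ(2)·φ(41) = 1·40 = 40 = 2^3 · 5.
Divisors of 40: 1, 2, 4, 5, 8, 10, 20, 40.
Test each divisor d:
55^1 ≡ 55 (mod 82)
55^2 ≡ 73 (mod 82)
55^4 ≡ 81 (mod 82)
55^5 ≡ 27 (mod 82)
55^8 ≡ 1 (mod 82) ✓
The smallest such exponent is 8, so the order of 55 is 8.

8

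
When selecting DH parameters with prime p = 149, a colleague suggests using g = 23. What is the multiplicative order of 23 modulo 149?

148

ord(23) | φ(149) = 149 − 1 = 148 = 2^2 · 37.
Divisors of 148: 1, 2, 4, 37, 74, 148.
Test each divisor d:
23^1 ≡ 23
23^2 ≡ 82
23^4 ≡ 19
23^37 ≡ 44
23^74 ≡ 148
23^148 ≡ 1
The smallest such exponent is 148, so the order of 23 is 148.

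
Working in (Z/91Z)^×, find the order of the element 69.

6

By Lagrange's theorem, ord_91(69) divides φ(91) = φ(7·13) = (7−1)·(13−1) = 6·12 = 72 = 2^3 · 3^2.
Divisors of 72: 1, 2, 3, 4, 6, 8, 9, 12, 18, 24, 36, 72.
Test each divisor d:
69^1 ≡ 69 (mod 91)
69^2 ≡ 29 (mod 91)
69^3 ≡ 90 (mod 91)
69^4 ≡ 22 (mod 91)
69^6 ≡ 1 (mod 91) ✓
So ord_91(69) = 6.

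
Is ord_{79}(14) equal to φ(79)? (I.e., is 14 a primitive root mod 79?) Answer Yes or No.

No

φ(79) = 79 − 1 = 78 = 2 · 3 · 13.
An element g generates (Z/79Z)^× iff g^(78/q) ≢ 1 (mod 79) for each prime q ∈ {2, 3, 13}.
14^39 ≡ 78 (mod 79)  [q = 2: ≢ 1 ✓]
14^26 ≡ 1 (mod 79)  [q = 3: ≡ 1 ✗]
14^6 ≡ 46 (mod 79)  [q = 13: ≢ 1 ✓]
14^26 ≡ 1 shows ord(14) | 26, strictly less than φ(79); not a primitive root.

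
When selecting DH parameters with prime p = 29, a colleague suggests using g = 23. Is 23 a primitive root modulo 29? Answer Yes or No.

No

φ(29) = 29 − 1 = 28 = 2^2 · 7.
23 is a primitive root mod 29 iff 23^(φ(29)/q) ≢ 1 for every prime q | φ(29), i.e. q ∈ {2, 7}.
23^14 ≡ 1 (mod 29)  [q = 2: ≡ 1 ✗]
23^4 ≡ 20 (mod 29)  [q = 7: ≢ 1 ✓]
The check at q = 2 fails, so 23 generates a proper subgroup.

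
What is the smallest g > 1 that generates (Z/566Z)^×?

3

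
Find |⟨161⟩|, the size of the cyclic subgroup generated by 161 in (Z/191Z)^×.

The order of 161 must divide φ(191) = 191 − 1 = 190 = 2 · 5 · 19.
Divisors of 190: 1, 2, 5, 10, 19, 38, 95, 190.
Test each divisor d:
161^1 ≡ 161 (mod 191)
161^2 ≡ 136 (mod 191)
161^5 ≡ 166 (mod 191)
161^10 ≡ 52 (mod 191)
161^19 ≡ 190 (mod 191)
161^38 ≡ 1 (mod 191) ✓
So ord_191(161) = 38.

38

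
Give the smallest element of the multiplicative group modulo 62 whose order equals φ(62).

φ(62) = φ(2)·φ(31) = 1·30 = 30 = 2 · 3 · 5.
Test candidates g = 2, 3, … against the prime factors q ∈ {2, 3, 5} of φ(62): g is a generator iff g^(30/q) ≢ 1 for every such q.
g = 2: gcd(2, 62) = 2 > 1, not a unit — skip.
g = 3: 3^15 ≡ 61; 3^10 ≡ 25; 3^6 ≡ 47 — none is 1, so 3 is a primitive root.
Hence the least primitive root of 62 is 3.

3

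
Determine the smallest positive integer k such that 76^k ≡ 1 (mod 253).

22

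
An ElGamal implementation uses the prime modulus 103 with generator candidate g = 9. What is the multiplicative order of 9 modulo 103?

17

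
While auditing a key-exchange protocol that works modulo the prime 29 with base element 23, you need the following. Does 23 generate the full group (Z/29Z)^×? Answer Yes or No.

φ(29) = 29 − 1 = 28 = 2^2 · 7.
It suffices to check that the order of 23 is not a proper divisor of 28: compute 23^(28/q) for q ∈ {2, 7}.
23^14 ≡ 1 (mod 29)  [q = 2: ≡ 1 ✗]
23^4 ≡ 20 (mod 29)  [q = 7: ≢ 1 ✓]
Since 23^14 ≡ 1, the order of 23 divides 14 < 28, so 23 is not a primitive root.

No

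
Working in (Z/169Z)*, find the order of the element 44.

Since 44 ∈ (Z/169Z)^×, its order divides φ(169) = φ(13^2) = 13·(13−1) = 156 = 2^2 · 3 · 13.
Divisors of 156: 1, 2, 3, 4, 6, 12, 13, 26, 39, 52, 78, 156.
Test each divisor d:
44^1 ≡ 44 (mod 169)
44^2 ≡ 77 (mod 169)
44^3 ≡ 8 (mod 169)
44^4 ≡ 14 (mod 169)
44^6 ≡ 64 (mod 169)
44^12 ≡ 40 (mod 169)
44^13 ≡ 70 (mod 169)
44^26 ≡ 168 (mod 169)
44^39 ≡ 99 (mod 169)
44^52 ≡ 1 (mod 169) ✓
Therefore the multiplicative order of 44 modulo 169 is 52.

52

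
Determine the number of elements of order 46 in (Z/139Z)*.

22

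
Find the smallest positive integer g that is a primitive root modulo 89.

φ(89) = 89 − 1 = 88 = 2^3 · 11.
g is a primitive root iff g^(88/q) ≢ 1 (mod 89) for each prime q ∈ {2, 11}.
g = 2: 2^44 ≡ 1 — hits 1, so not a primitive root.
g = 3: 3^44 ≡ 88; 3^8 ≡ 64 — none is 1, so 3 is a primitive root.
The smallest primitive root modulo 89 is 3.

3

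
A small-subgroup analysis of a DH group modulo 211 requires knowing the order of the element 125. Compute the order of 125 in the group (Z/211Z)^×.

The order of 125 must divide φ(211) = 211 − 1 = 210 = 2 · 3 · 5 · 7.
Divisors of 210: 1, 2, 3, 5, 6, 7, 10, 14, 15, 21, 30, 35, 42, 70, 105, 210.
Evaluate successive powers at the divisors of 210:
125^1 ≡ 125 (mod 211)
125^2 ≡ 11 (mod 211)
125^3 ≡ 109 (mod 211)
125^5 ≡ 144 (mod 211)
125^6 ≡ 65 (mod 211)
125^7 ≡ 107 (mod 211)
125^10 ≡ 58 (mod 211)
125^14 ≡ 55 (mod 211)
125^15 ≡ 123 (mod 211)
125^21 ≡ 188 (mod 211)
125^30 ≡ 148 (mod 211)
125^35 ≡ 1 (mod 211) ✓
Therefore the multiplicative order of 125 modulo 211 is 35.

35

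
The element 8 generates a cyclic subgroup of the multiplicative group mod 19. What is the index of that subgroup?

3

The order of 8 must divide φ(19) = 19 − 1 = 18 = 2 · 3^2.
Divisors of 18: 1, 2, 3, 6, 9, 18.
Test each divisor d:
8^1 ≡ 8
8^2 ≡ 7
8^3 ≡ 18
8^6 ≡ 1
Thus |⟨8⟩| = ord(8) = 6.
[(Z/19Z)^× : ⟨8⟩] = 18/6 = 3.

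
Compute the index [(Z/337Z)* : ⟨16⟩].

16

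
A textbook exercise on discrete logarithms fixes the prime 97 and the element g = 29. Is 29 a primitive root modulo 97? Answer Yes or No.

φ(97) = 97 − 1 = 96 = 2^5 · 3.
Test 29^(96/q) mod 97 for each prime factor q of 96:
29^48 ≡ 96 (mod 97)  [q = 2: ≢ 1 ✓]
29^32 ≡ 35 (mod 97)  [q = 3: ≢ 1 ✓]
Every test exponent gives a nontrivial residue, hence 29 generates the full group.

Yes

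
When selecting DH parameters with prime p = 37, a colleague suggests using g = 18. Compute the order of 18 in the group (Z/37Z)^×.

36

By Lagrange's theorem, ord_37(18) divides φ(37) = 37 − 1 = 36 = 2^2 · 3^2.
Divisors of 36: 1, 2, 3, 4, 6, 9, 12, 18, 36.
Test each divisor d:
18^1 ≡ 18
18^2 ≡ 28
18^3 ≡ 23
18^4 ≡ 7
18^6 ≡ 11
18^9 ≡ 31
18^12 ≡ 10
18^18 ≡ 36
18^36 ≡ 1
Hence ord(18) = 36.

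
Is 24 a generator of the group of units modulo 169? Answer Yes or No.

Yes

φ(169) = φ(13^2) = 13·(13−1) = 156 = 2^2 · 3 · 13.
It suffices to check that the order of 24 is not a proper divisor of 156: compute 24^(156/q) for q ∈ {2, 3, 13}.
24^78 ≡ 168 (mod 169)  [q = 2: ≢ 1 ✓]
24^52 ≡ 146 (mod 169)  [q = 3: ≢ 1 ✓]
24^12 ≡ 53 (mod 169)  [q = 13: ≢ 1 ✓]
None equal 1, so ord_169(24) = 156: 24 is a primitive root.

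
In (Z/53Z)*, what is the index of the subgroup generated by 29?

ord(29) | φ(53) = 53 − 1 = 52 = 2^2 · 13.
Divisors of 52: 1, 2, 4, 13, 26, 52.
Evaluate successive powers at the divisors of 52:
29^1 ≡ 29 (mod 53)
29^2 ≡ 46 (mod 53)
29^4 ≡ 49 (mod 53)
29^13 ≡ 52 (mod 53)
29^26 ≡ 1 (mod 53) ✓
So ord_53(29) = 26, hence |⟨29⟩| = 26.
The index is φ(53) / ord(29) = 52 / 26 = 2.

2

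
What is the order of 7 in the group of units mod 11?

Since 7 ∈ (Z/11Z)^×, its order divides φ(11) = 11 − 1 = 10 = 2 · 5.
Divisors of 10: 1, 2, 5, 10.
Test each divisor d:
7^1 ≡ 7
7^2 ≡ 5
7^5 ≡ 10
7^10 ≡ 1
Therefore the multiplicative order of 7 modulo 11 is 10.

10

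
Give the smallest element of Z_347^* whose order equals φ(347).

2

φ(347) = 347 − 1 = 346 = 2 · 173.
Test candidates g = 2, 3, … against the prime factors q ∈ {2, 173} of φ(347): g is a generator iff g^(346/q) ≢ 1 for every such q.
g = 2: 2^173 ≡ 346; 2^2 ≡ 4 — none is 1, so 2 is a primitive root.
Hence the least primitive root of 347 is 2.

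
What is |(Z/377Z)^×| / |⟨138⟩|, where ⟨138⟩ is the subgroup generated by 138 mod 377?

ord(138) | φ(377) = φ(13·29) = (13−1)·(29−1) = 12·28 = 336 = 2^4 · 3 · 7.
Divisors of 336: 1, 2, 3, 4, 6, 7, 8, 12, 14, 16, 21, 24, 28, 42, 48, 56, 84, 112, 168, 336.
Compute 138^d (mod 377) for the divisors d until we hit 1:
138^1 ≡ 138
138^2 ≡ 194
138^3 ≡ 5
138^4 ≡ 313
138^6 ≡ 25
138^7 ≡ 57
138^8 ≡ 326
138^12 ≡ 248
138^14 ≡ 233
138^16 ≡ 339
138^21 ≡ 86
138^24 ≡ 53
138^28 ≡ 1
The order of 138 is 28, so the subgroup it generates has 28 elements.
The index is φ(377) / ord(138) = 336 / 28 = 12.

12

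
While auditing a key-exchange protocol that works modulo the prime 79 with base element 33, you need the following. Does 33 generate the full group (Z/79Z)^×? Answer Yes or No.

No

φ(79) = 79 − 1 = 78 = 2 · 3 · 13.
Test 33^(78/q) mod 79 for each prime factor q of 78:
33^39 ≡ 78 (mod 79)  [q = 2: ≢ 1 ✓]
33^26 ≡ 1 (mod 79)  [q = 3: ≡ 1 ✗]
33^6 ≡ 64 (mod 79)  [q = 13: ≢ 1 ✓]
33^26 ≡ 1 shows ord(33) | 26, strictly less than φ(79); not a primitive root.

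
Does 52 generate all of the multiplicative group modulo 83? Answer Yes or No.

Yes

φ(83) = 83 − 1 = 82 = 2 · 41.
Test 52^(82/q) mod 83 for each prime factor q of 82:
52^41 ≡ 82 (mod 83)  [q = 2: ≢ 1 ✓]
52^2 ≡ 48 (mod 83)  [q = 41: ≢ 1 ✓]
None equal 1, so ord_83(52) = 82: 52 is a primitive root.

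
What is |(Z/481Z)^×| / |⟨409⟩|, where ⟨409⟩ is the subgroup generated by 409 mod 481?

12

ord(409) | φ(481) = φ(13·37) = (13−1)·(37−1) = 12·36 = 432 = 2^4 · 3^3.
Divisors of 432: 1, 2, 3, 4, 6, 8, 9, 12, 16, 18, 24, 27, 36, 48, 54, 72, 108, 144, 216, 432.
Compute 409^d (mod 481) for the divisors d until we hit 1:
409^1 ≡ 409
409^2 ≡ 374
409^3 ≡ 8
409^4 ≡ 386
409^6 ≡ 64
409^8 ≡ 367
409^9 ≡ 31
409^12 ≡ 248
409^16 ≡ 9
409^18 ≡ 480
409^24 ≡ 417
409^27 ≡ 450
409^36 ≡ 1
So ord_481(409) = 36, hence |⟨409⟩| = 36.
Index = |(Z/481Z)^×| / |⟨409⟩| = 432 / 36 = 12.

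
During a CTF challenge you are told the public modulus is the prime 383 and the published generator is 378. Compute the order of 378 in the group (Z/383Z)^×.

191

ord(378) | φ(383) = 383 − 1 = 382 = 2 · 191.
Divisors of 382: 1, 2, 191, 382.
Test each divisor d:
378^1 ≡ 378 (mod 383)
378^2 ≡ 25 (mod 383)
378^191 ≡ 1 (mod 383) ✓
The smallest such exponent is 191, so the order of 378 is 191.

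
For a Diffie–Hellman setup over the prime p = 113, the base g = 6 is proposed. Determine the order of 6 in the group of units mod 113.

112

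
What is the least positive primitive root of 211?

φ(211) = 211 − 1 = 210 = 2 · 3 · 5 · 7.
g is a primitive root iff g^(210/q) ≢ 1 (mod 211) for each prime q ∈ {2, 3, 5, 7}.
g = 2: 2^105 ≡ 210; 2^70 ≡ 196; 2^42 ≡ 107; 2^30 ≡ 171 — none is 1, so 2 is a primitive root.
Hence the least primitive root of 211 is 2.

2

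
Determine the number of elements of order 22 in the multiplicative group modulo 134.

10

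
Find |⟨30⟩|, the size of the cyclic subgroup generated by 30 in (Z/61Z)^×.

60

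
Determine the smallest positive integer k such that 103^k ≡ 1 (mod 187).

5

The order of 103 must divide φ(187) = φ(11·17) = (11−1)·(17−1) = 10·16 = 160 = 2^5 · 5.
Divisors of 160: 1, 2, 4, 5, 8, 10, 16, 20, 32, 40, 80, 160.
Evaluate successive powers at the divisors of 160:
103^1 ≡ 103 (mod 187)
103^2 ≡ 137 (mod 187)
103^4 ≡ 69 (mod 187)
103^5 ≡ 1 (mod 187) ✓
Therefore the multiplicative order of 103 modulo 187 is 5.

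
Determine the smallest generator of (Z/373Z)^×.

2

φ(373) = 373 − 1 = 372 = 2^2 · 3 · 31.
g is a primitive root iff g^(372/q) ≢ 1 (mod 373) for each prime q ∈ {2, 3, 31}.
g = 2: 2^186 ≡ 372; 2^124 ≡ 284; 2^12 ≡ 366 — none is 1, so 2 is a primitive root.
So 2 is the smallest generator of (Z/373Z)^×.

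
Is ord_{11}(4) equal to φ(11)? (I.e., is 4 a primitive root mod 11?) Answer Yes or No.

No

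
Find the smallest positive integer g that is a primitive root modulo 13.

2

φ(13) = 13 − 1 = 12 = 2^2 · 3.
g is a primitive root iff g^(12/q) ≢ 1 (mod 13) for each prime q ∈ {2, 3}.
g = 2: 2^6 ≡ 12; 2^4 ≡ 3 — none is 1, so 2 is a primitive root.
So 2 is the smallest generator of (Z/13Z)^×.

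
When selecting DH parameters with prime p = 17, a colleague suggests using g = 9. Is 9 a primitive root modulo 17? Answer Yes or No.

No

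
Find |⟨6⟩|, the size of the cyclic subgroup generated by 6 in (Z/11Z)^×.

The order of 6 must divide φ(11) = 11 − 1 = 10 = 2 · 5.
Divisors of 10: 1, 2, 5, 10.
Check 6^d mod 11 for each divisor in increasing order:
6^1 ≡ 6 (mod 11)
6^2 ≡ 3 (mod 11)
6^5 ≡ 10 (mod 11)
6^10 ≡ 1 (mod 11) ✓
Therefore the multiplicative order of 6 modulo 11 is 10.

10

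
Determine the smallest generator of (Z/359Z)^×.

φ(359) = 359 − 1 = 358 = 2 · 179.
g is a primitive root iff g^(358/q) ≢ 1 (mod 359) for each prime q ∈ {2, 179}.
g = 2: 2^179 ≡ 1 — hits 1, so not a primitive root.
g = 3: 3^179 ≡ 1 — hits 1, so not a primitive root.
g = 4: 4^179 ≡ 1 — hits 1, so not a primitive root.
g = 5: 5^179 ≡ 1 — hits 1, so not a primitive root.
g = 6: 6^179 ≡ 1 — hits 1, so not a primitive root.
g = 7: 7^179 ≡ 358; 7^2 ≡ 49 — none is 1, so 7 is a primitive root.
So 7 is the smallest generator of (Z/359Z)^×.

7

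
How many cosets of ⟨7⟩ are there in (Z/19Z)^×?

6

ord(7) | φ(19) = 19 − 1 = 18 = 2 · 3^2.
Divisors of 18: 1, 2, 3, 6, 9, 18.
Evaluate successive powers at the divisors of 18:
7^1 ≡ 7 (mod 19)
7^2 ≡ 11 (mod 19)
7^3 ≡ 1 (mod 19) ✓
So ord_19(7) = 3, hence |⟨7⟩| = 3.
The index is φ(19) / ord(7) = 18 / 3 = 6.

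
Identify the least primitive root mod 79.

φ(79) = 79 − 1 = 78 = 2 · 3 · 13.
Test candidates g = 2, 3, … against the prime factors q ∈ {2, 3, 13} of φ(79): g is a generator iff g^(78/q) ≢ 1 for every such q.
g = 2: 2^39 ≡ 1 — hits 1, so not a primitive root.
g = 3: 3^39 ≡ 78; 3^26 ≡ 23; 3^6 ≡ 18 — none is 1, so 3 is a primitive root.
So 3 is the smallest generator of (Z/79Z)^×.

3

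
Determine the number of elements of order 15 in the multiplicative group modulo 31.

φ(31) = 31 − 1 = 30 = 2 · 3 · 5.
In a cyclic group of order 30, there are φ(d) elements of order d for each divisor d of 30, and zero for non-divisors.
15 = 3 · 5 divides 30, and φ(15) = 8.

8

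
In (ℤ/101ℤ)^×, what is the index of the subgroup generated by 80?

4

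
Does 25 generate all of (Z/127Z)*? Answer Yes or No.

φ(127) = 127 − 1 = 126 = 2 · 3^2 · 7.
Test 25^(126/q) mod 127 for each prime factor q of 126:
25^63 ≡ 1 (mod 127)  [q = 2: ≡ 1 ✗]
25^42 ≡ 1 (mod 127)  [q = 3: ≡ 1 ✗]
25^18 ≡ 32 (mod 127)  [q = 7: ≢ 1 ✓]
25^63 ≡ 1 shows ord(25) | 63, strictly less than φ(127); not a primitive root.

No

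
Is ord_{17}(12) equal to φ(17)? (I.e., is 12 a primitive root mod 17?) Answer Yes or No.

Yes

φ(17) = 17 − 1 = 16 = 2^4.
An element g generates (Z/17Z)^× iff g^(16/q) ≢ 1 (mod 17) for each prime q ∈ {2}.
12^8 ≡ 16 (mod 17)  [q = 2: ≢ 1 ✓]
All checks pass, so 12 has order 16 and is a primitive root modulo 17.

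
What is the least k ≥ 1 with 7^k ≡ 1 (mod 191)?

Since 7 ∈ (Z/191Z)^×, its order divides φ(191) = 191 − 1 = 190 = 2 · 5 · 19.
Divisors of 190: 1, 2, 5, 10, 19, 38, 95, 190.
Test each divisor d:
7^1 ≡ 7 (mod 191)
7^2 ≡ 49 (mod 191)
7^5 ≡ 190 (mod 191)
7^10 ≡ 1 (mod 191) ✓
Therefore the multiplicative order of 7 modulo 191 is 10.

10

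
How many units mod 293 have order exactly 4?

2

φ(293) = 293 − 1 = 292 = 2^2 · 73.
(Z/293Z)^× is cyclic (|G| = 292); a cyclic group of order m has exactly φ(d) elements of each order d | m, and none otherwise.
4 = 2^2 divides 292, and φ(4) = 2.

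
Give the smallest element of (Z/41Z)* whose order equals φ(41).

6

φ(41) = 41 − 1 = 40 = 2^3 · 5.
Test candidates g = 2, 3, … against the prime factors q ∈ {2, 5} of φ(41): g is a generator iff g^(40/q) ≢ 1 for every such q.
g = 2: 2^20 ≡ 1 — hits 1, so not a primitive root.
g = 3: 3^20 ≡ 40; 3^8 ≡ 1 — hits 1, so not a primitive root.
g = 4: 4^20 ≡ 1 — hits 1, so not a primitive root.
g = 5: 5^20 ≡ 1 — hits 1, so not a primitive root.
g = 6: 6^20 ≡ 40; 6^8 ≡ 10 — none is 1, so 6 is a primitive root.
Hence the least primitive root of 41 is 6.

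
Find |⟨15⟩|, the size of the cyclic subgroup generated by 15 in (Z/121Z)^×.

Since 15 ∈ (Z/121Z)^×, its order divides φ(121) = φ(11^2) = 11·(11−1) = 110 = 2 · 5 · 11.
Divisors of 110: 1, 2, 5, 10, 11, 22, 55, 110.
Evaluate successive powers at the divisors of 110:
15^1 ≡ 15 (mod 121)
15^2 ≡ 104 (mod 121)
15^5 ≡ 100 (mod 121)
15^10 ≡ 78 (mod 121)
15^11 ≡ 81 (mod 121)
15^22 ≡ 27 (mod 121)
15^55 ≡ 1 (mod 121) ✓
Therefore the multiplicative order of 15 modulo 121 is 55.

55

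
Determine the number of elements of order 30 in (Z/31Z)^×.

8

φ(31) = 31 − 1 = 30 = 2 · 3 · 5.
Since (Z/31Z)^× is cyclic of order 30, the number of elements of order d is φ(d) when d | 30 and 0 otherwise.
30 = 2 · 3 · 5 divides 30, and φ(30) = 8.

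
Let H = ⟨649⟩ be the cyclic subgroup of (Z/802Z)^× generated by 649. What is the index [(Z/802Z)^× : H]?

5

ord(649) | φ(802) = φ(2)·φ(401) = 1·400 = 400 = 2^4 · 5^2.
Divisors of 400: 1, 2, 4, 5, 8, 10, 16, 20, 25, 40, 50, 80, 100, 200, 400.
Evaluate successive powers at the divisors of 400:
649^1 ≡ 649 (mod 802)
649^2 ≡ 151 (mod 802)
649^4 ≡ 345 (mod 802)
649^5 ≡ 147 (mod 802)
649^8 ≡ 329 (mod 802)
649^10 ≡ 757 (mod 802)
649^16 ≡ 773 (mod 802)
649^20 ≡ 421 (mod 802)
649^25 ≡ 133 (mod 802)
649^40 ≡ 801 (mod 802)
649^50 ≡ 45 (mod 802)
649^80 ≡ 1 (mod 802) ✓
Thus |⟨649⟩| = ord(649) = 80.
[(Z/802Z)^× : ⟨649⟩] = 400/80 = 5.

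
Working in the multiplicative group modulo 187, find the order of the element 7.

The order of 7 must divide φ(187) = φ(11·17) = (11−1)·(17−1) = 10·16 = 160 = 2^5 · 5.
Divisors of 160: 1, 2, 4, 5, 8, 10, 16, 20, 32, 40, 80, 160.
Test each divisor d:
7^1 ≡ 7 (mod 187)
7^2 ≡ 49 (mod 187)
7^4 ≡ 157 (mod 187)
7^5 ≡ 164 (mod 187)
7^8 ≡ 152 (mod 187)
7^10 ≡ 155 (mod 187)
7^16 ≡ 103 (mod 187)
7^20 ≡ 89 (mod 187)
7^32 ≡ 137 (mod 187)
7^40 ≡ 67 (mod 187)
7^80 ≡ 1 (mod 187) ✓
Hence ord(7) = 80.

80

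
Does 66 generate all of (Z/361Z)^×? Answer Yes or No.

φ(361) = φ(19^2) = 19·(19−1) = 342 = 2 · 3^2 · 19.
Test 66^(342/q) mod 361 for each prime factor q of 342:
66^171 ≡ 1 (mod 361)  [q = 2: ≡ 1 ✗]
66^114 ≡ 68 (mod 361)  [q = 3: ≢ 1 ✓]
66^18 ≡ 77 (mod 361)  [q = 19: ≢ 1 ✓]
Since 66^171 ≡ 1, the order of 66 divides 171 < 342, so 66 is not a primitive root.

No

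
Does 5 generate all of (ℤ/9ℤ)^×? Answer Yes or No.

Yes

φ(9) = φ(3^2) = 3·(3−1) = 6 = 2 · 3.
It suffices to check that the order of 5 is not a proper divisor of 6: compute 5^(6/q) for q ∈ {2, 3}.
5^3 ≡ 8 (mod 9)  [q = 2: ≢ 1 ✓]
5^2 ≡ 7 (mod 9)  [q = 3: ≢ 1 ✓]
Every test exponent gives a nontrivial residue, hence 5 generates the full group.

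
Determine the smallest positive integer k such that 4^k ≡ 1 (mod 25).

By Lagrange's theorem, ord_25(4) divides φ(25) = φ(5^2) = 5·(5−1) = 20 = 2^2 · 5.
Divisors of 20: 1, 2, 4, 5, 10, 20.
Test each divisor d:
4^1 ≡ 4 (mod 25)
4^2 ≡ 16 (mod 25)
4^4 ≡ 6 (mod 25)
4^5 ≡ 24 (mod 25)
4^10 ≡ 1 (mod 25) ✓
The smallest such exponent is 10, so the order of 4 is 10.

10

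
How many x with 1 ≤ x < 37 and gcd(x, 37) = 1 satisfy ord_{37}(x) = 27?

0

φ(37) = 37 − 1 = 36 = 2^2 · 3^2.
(Z/37Z)^× is cyclic (|G| = 36); a cyclic group of order m has exactly φ(d) elements of each order d | m, and none otherwise.
Since 27 ∤ 36, the count is 0.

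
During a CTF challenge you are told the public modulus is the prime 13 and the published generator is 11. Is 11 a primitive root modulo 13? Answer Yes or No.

φ(13) = 13 − 1 = 12 = 2^2 · 3.
Test 11^(12/q) mod 13 for each prime factor q of 12:
11^6 ≡ 12 (mod 13)  [q = 2: ≢ 1 ✓]
11^4 ≡ 3 (mod 13)  [q = 3: ≢ 1 ✓]
Every test exponent gives a nontrivial residue, hence 11 generates the full group.

Yes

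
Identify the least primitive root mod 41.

φ(41) = 41 − 1 = 40 = 2^3 · 5.
g is a primitive root iff g^(40/q) ≢ 1 (mod 41) for each prime q ∈ {2, 5}.
g = 2: 2^20 ≡ 1 — hits 1, so not a primitive root.
g = 3: 3^20 ≡ 40; 3^8 ≡ 1 — hits 1, so not a primitive root.
g = 4: 4^20 ≡ 1 — hits 1, so not a primitive root.
g = 5: 5^20 ≡ 1 — hits 1, so not a primitive root.
g = 6: 6^20 ≡ 40; 6^8 ≡ 10 — none is 1, so 6 is a primitive root.
The smallest primitive root modulo 41 is 6.

6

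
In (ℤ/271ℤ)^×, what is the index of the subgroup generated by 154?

ord(154) | φ(271) = 271 − 1 = 270 = 2 · 3^3 · 5.
Divisors of 270: 1, 2, 3, 5, 6, 9, 10, 15, 18, 27, 30, 45, 54, 90, 135, 270.
Compute 154^d (mod 271) for the divisors d until we hit 1:
154^1 ≡ 154 (mod 271)
154^2 ≡ 139 (mod 271)
154^3 ≡ 268 (mod 271)
154^5 ≡ 125 (mod 271)
154^6 ≡ 9 (mod 271)
154^9 ≡ 244 (mod 271)
154^10 ≡ 178 (mod 271)
154^15 ≡ 28 (mod 271)
154^18 ≡ 187 (mod 271)
154^27 ≡ 100 (mod 271)
154^30 ≡ 242 (mod 271)
154^45 ≡ 1 (mod 271) ✓
Thus |⟨154⟩| = ord(154) = 45.
Index = |(Z/271Z)^×| / |⟨154⟩| = 270 / 45 = 6.

6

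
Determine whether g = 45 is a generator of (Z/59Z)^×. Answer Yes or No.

No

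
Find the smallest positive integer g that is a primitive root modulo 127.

3

φ(127) = 127 − 1 = 126 = 2 · 3^2 · 7.
g is a primitive root iff g^(126/q) ≢ 1 (mod 127) for each prime q ∈ {2, 3, 7}.
g = 2: 2^63 ≡ 1 — hits 1, so not a primitive root.
g = 3: 3^63 ≡ 126; 3^42 ≡ 107; 3^18 ≡ 4 — none is 1, so 3 is a primitive root.
The smallest primitive root modulo 127 is 3.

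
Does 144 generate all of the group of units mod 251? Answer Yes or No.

No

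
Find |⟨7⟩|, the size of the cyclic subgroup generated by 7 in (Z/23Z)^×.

By Lagrange's theorem, ord_23(7) divides φ(23) = 23 − 1 = 22 = 2 · 11.
Divisors of 22: 1, 2, 11, 22.
Test each divisor d:
7^1 ≡ 7
7^2 ≡ 3
7^11 ≡ 22
7^22 ≡ 1
Therefore the multiplicative order of 7 modulo 23 is 22.

22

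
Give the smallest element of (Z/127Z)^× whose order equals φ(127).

3

φ(127) = 127 − 1 = 126 = 2 · 3^2 · 7.
Test candidates g = 2, 3, … against the prime factors q ∈ {2, 3, 7} of φ(127): g is a generator iff g^(126/q) ≢ 1 for every such q.
g = 2: 2^63 ≡ 1 — hits 1, so not a primitive root.
g = 3: 3^63 ≡ 126; 3^42 ≡ 107; 3^18 ≡ 4 — none is 1, so 3 is a primitive root.
The smallest primitive root modulo 127 is 3.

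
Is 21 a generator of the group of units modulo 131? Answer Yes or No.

φ(131) = 131 − 1 = 130 = 2 · 5 · 13.
21 is a primitive root mod 131 iff 21^(φ(131)/q) ≢ 1 for every prime q | φ(131), i.e. q ∈ {2, 5, 13}.
21^65 ≡ 1 (mod 131)  [q = 2: ≡ 1 ✗]
21^26 ≡ 61 (mod 131)  [q = 5: ≢ 1 ✓]
21^10 ≡ 60 (mod 131)  [q = 13: ≢ 1 ✓]
The check at q = 2 fails, so 21 generates a proper subgroup.

No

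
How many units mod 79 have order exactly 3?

φ(79) = 79 − 1 = 78 = 2 · 3 · 13.
In a cyclic group of order 78, there are φ(d) elements of order d for each divisor d of 78, and zero for non-divisors.
3 | 78, and φ(3) = 3 − 1 = 2.

2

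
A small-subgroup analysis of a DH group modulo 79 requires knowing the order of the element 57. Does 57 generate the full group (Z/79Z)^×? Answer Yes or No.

φ(79) = 79 − 1 = 78 = 2 · 3 · 13.
Test 57^(78/q) mod 79 for each prime factor q of 78:
57^39 ≡ 78 (mod 79)  [q = 2: ≢ 1 ✓]
57^26 ≡ 1 (mod 79)  [q = 3: ≡ 1 ✗]
57^6 ≡ 52 (mod 79)  [q = 13: ≢ 1 ✓]
57^26 ≡ 1 shows ord(57) | 26, strictly less than φ(79); not a primitive root.

No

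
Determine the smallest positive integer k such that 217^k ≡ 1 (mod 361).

114

Since 217 ∈ (Z/361Z)^×, its order divides φ(361) = φ(19^2) = 19·(19−1) = 342 = 2 · 3^2 · 19.
Divisors of 342: 1, 2, 3, 6, 9, 18, 19, 38, 57, 114, 171, 342.
Check 217^d mod 361 for each divisor in increasing order:
217^1 ≡ 217 (mod 361)
217^2 ≡ 159 (mod 361)
217^3 ≡ 208 (mod 361)
217^6 ≡ 305 (mod 361)
217^9 ≡ 265 (mod 361)
217^18 ≡ 191 (mod 361)
217^19 ≡ 293 (mod 361)
217^38 ≡ 292 (mod 361)
217^57 ≡ 360 (mod 361)
217^114 ≡ 1 (mod 361) ✓
Therefore the multiplicative order of 217 modulo 361 is 114.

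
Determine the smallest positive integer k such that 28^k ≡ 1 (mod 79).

78

Since 28 ∈ (Z/79Z)^×, its order divides φ(79) = 79 − 1 = 78 = 2 · 3 · 13.
Divisors of 78: 1, 2, 3, 6, 13, 26, 39, 78.
Check 28^d mod 79 for each divisor in increasing order:
28^1 ≡ 28
28^2 ≡ 73
28^3 ≡ 69
28^6 ≡ 21
28^13 ≡ 24
28^26 ≡ 23
28^39 ≡ 78
28^78 ≡ 1
Therefore the multiplicative order of 28 modulo 79 is 78.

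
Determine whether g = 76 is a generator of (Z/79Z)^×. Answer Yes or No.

φ(79) = 79 − 1 = 78 = 2 · 3 · 13.
It suffices to check that the order of 76 is not a proper divisor of 78: compute 76^(78/q) for q ∈ {2, 3, 13}.
76^39 ≡ 1 (mod 79)  [q = 2: ≡ 1 ✗]
76^26 ≡ 23 (mod 79)  [q = 3: ≢ 1 ✓]
76^6 ≡ 18 (mod 79)  [q = 13: ≢ 1 ✓]
The check at q = 2 fails, so 76 generates a proper subgroup.

No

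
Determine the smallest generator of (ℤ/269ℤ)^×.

2

φ(269) = 269 − 1 = 268 = 2^2 · 67.
g is a primitive root iff g^(268/q) ≢ 1 (mod 269) for each prime q ∈ {2, 67}.
g = 2: 2^134 ≡ 268; 2^4 ≡ 16 — none is 1, so 2 is a primitive root.
The smallest primitive root modulo 269 is 2.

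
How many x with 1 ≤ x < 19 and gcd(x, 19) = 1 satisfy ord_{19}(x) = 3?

φ(19) = 19 − 1 = 18 = 2 · 3^2.
Since (Z/19Z)^× is cyclic of order 18, the number of elements of order d is φ(d) when d | 18 and 0 otherwise.
3 | 18, and φ(3) = 3 − 1 = 2.

2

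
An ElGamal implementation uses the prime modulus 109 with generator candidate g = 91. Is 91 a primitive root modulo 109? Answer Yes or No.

φ(109) = 109 − 1 = 108 = 2^2 · 3^3.
91 is a primitive root mod 109 iff 91^(φ(109)/q) ≢ 1 for every prime q | φ(109), i.e. q ∈ {2, 3}.
91^54 ≡ 108 (mod 109)  [q = 2: ≢ 1 ✓]
91^36 ≡ 45 (mod 109)  [q = 3: ≢ 1 ✓]
None equal 1, so ord_109(91) = 108: 91 is a primitive root.

Yes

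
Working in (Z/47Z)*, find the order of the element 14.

23

By Lagrange's theorem, ord_47(14) divides φ(47) = 47 − 1 = 46 = 2 · 23.
Divisors of 46: 1, 2, 23, 46.
Compute 14^d (mod 47) for the divisors d until we hit 1:
14^1 ≡ 14
14^2 ≡ 8
14^23 ≡ 1
Hence ord(14) = 23.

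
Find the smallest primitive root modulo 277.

5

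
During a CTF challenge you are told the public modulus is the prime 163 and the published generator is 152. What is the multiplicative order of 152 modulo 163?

81

ord(152) | φ(163) = 163 − 1 = 162 = 2 · 3^4.
Divisors of 162: 1, 2, 3, 6, 9, 18, 27, 54, 81, 162.
Compute 152^d (mod 163) for the divisors d until we hit 1:
152^1 ≡ 152
152^2 ≡ 121
152^3 ≡ 136
152^6 ≡ 77
152^9 ≡ 40
152^18 ≡ 133
152^27 ≡ 104
152^54 ≡ 58
152^81 ≡ 1
Therefore the multiplicative order of 152 modulo 163 is 81.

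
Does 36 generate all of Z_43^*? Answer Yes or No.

φ(43) = 43 − 1 = 42 = 2 · 3 · 7.
36 is a primitive root mod 43 iff 36^(φ(43)/q) ≢ 1 for every prime q | φ(43), i.e. q ∈ {2, 3, 7}.
36^21 ≡ 1 (mod 43)  [q = 2: ≡ 1 ✗]
36^14 ≡ 6 (mod 43)  [q = 3: ≢ 1 ✓]
36^6 ≡ 1 (mod 43)  [q = 7: ≡ 1 ✗]
Since 36^21 ≡ 1, the order of 36 divides 21 < 42, so 36 is not a primitive root.

No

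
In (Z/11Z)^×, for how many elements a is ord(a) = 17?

0

φ(11) = 11 − 1 = 10 = 2 · 5.
Since (Z/11Z)^× is cyclic of order 10, the number of elements of order d is φ(d) when d | 10 and 0 otherwise.
Since 17 ∤ 10, the count is 0.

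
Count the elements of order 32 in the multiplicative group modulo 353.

16

φ(353) = 353 − 1 = 352 = 2^5 · 11.
In a cyclic group of order 352, there are φ(d) elements of order d for each divisor d of 352, and zero for non-divisors.
32 = 2^5 divides 352, and φ(32) = 16.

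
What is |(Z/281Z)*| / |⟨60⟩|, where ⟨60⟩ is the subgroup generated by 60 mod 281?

35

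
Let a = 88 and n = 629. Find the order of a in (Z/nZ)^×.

48

The order of 88 must divide φ(629) = φ(17·37) = (17−1)·(37−1) = 16·36 = 576 = 2^6 · 3^2.
Divisors of 576: 1, 2, 3, 4, 6, 8, 9, 12, 16, 18, 24, 32, 36, 48, 64, 72, 96, 144, 192, 288, 576.
Test each divisor d:
88^1 ≡ 88 (mod 629)
88^2 ≡ 196 (mod 629)
88^3 ≡ 265 (mod 629)
88^4 ≡ 47 (mod 629)
88^6 ≡ 406 (mod 629)
88^8 ≡ 322 (mod 629)
88^9 ≡ 31 (mod 629)
88^12 ≡ 38 (mod 629)
88^16 ≡ 528 (mod 629)
88^18 ≡ 332 (mod 629)
88^24 ≡ 186 (mod 629)
88^32 ≡ 137 (mod 629)
88^36 ≡ 149 (mod 629)
88^48 ≡ 1 (mod 629) ✓
So ord_629(88) = 48.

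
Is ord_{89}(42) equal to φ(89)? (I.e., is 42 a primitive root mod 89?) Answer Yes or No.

φ(89) = 89 − 1 = 88 = 2^3 · 11.
42 is a primitive root mod 89 iff 42^(φ(89)/q) ≢ 1 for every prime q | φ(89), i.e. q ∈ {2, 11}.
42^44 ≡ 1 (mod 89)  [q = 2: ≡ 1 ✗]
42^8 ≡ 32 (mod 89)  [q = 11: ≢ 1 ✓]
Since 42^44 ≡ 1, the order of 42 divides 44 < 88, so 42 is not a primitive root.

No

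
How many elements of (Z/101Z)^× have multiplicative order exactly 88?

0

φ(101) = 101 − 1 = 100 = 2^2 · 5^2.
In a cyclic group of order 100, there are φ(d) elements of order d for each divisor d of 100, and zero for non-divisors.
88 does not divide 100, so no element of (Z/101Z)^× has order 88.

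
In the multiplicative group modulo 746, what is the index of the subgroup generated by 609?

12

ord(609) | φ(746) = φ(2)·φ(373) = 1·372 = 372 = 2^2 · 3 · 31.
Divisors of 372: 1, 2, 3, 4, 6, 12, 31, 62, 93, 124, 186, 372.
Test each divisor d:
609^1 ≡ 609
609^2 ≡ 119
609^3 ≡ 109
609^4 ≡ 733
609^6 ≡ 691
609^12 ≡ 41
609^31 ≡ 1
Thus |⟨609⟩| = ord(609) = 31.
Index = |(Z/746Z)^×| / |⟨609⟩| = 372 / 31 = 12.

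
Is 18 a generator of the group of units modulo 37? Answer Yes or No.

Yes

φ(37) = 37 − 1 = 36 = 2^2 · 3^2.
It suffices to check that the order of 18 is not a proper divisor of 36: compute 18^(36/q) for q ∈ {2, 3}.
18^18 ≡ 36 (mod 37)  [q = 2: ≢ 1 ✓]
18^12 ≡ 10 (mod 37)  [q = 3: ≢ 1 ✓]
Every test exponent gives a nontrivial residue, hence 18 generates the full group.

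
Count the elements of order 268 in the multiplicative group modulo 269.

132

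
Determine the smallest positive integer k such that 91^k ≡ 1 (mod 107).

By Lagrange's theorem, ord_107(91) divides φ(107) = 107 − 1 = 106 = 2 · 53.
Divisors of 106: 1, 2, 53, 106.
Test each divisor d:
91^1 ≡ 91 (mod 107)
91^2 ≡ 42 (mod 107)
91^53 ≡ 106 (mod 107)
91^106 ≡ 1 (mod 107) ✓
Hence ord(91) = 106.

106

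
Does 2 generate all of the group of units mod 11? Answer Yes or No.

Yes

φ(11) = 11 − 1 = 10 = 2 · 5.
2 is a primitive root mod 11 iff 2^(φ(11)/q) ≢ 1 for every prime q | φ(11), i.e. q ∈ {2, 5}.
2^5 ≡ 10 (mod 11)  [q = 2: ≢ 1 ✓]
2^2 ≡ 4 (mod 11)  [q = 5: ≢ 1 ✓]
All checks pass, so 2 has order 10 and is a primitive root modulo 11.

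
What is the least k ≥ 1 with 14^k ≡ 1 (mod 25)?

10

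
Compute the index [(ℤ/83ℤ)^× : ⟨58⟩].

1

By Lagrange's theorem, ord_83(58) divides φ(83) = 83 − 1 = 82 = 2 · 41.
Divisors of 82: 1, 2, 41, 82.
Test each divisor d:
58^1 ≡ 58 (mod 83)
58^2 ≡ 44 (mod 83)
58^41 ≡ 82 (mod 83)
58^82 ≡ 1 (mod 83) ✓
Thus |⟨58⟩| = ord(58) = 82.
Index = |(Z/83Z)^×| / |⟨58⟩| = 82 / 82 = 1.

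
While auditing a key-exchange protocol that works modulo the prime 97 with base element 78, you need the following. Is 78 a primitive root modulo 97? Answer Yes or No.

No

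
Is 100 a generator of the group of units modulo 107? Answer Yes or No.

No

φ(107) = 107 − 1 = 106 = 2 · 53.
Test 100^(106/q) mod 107 for each prime factor q of 106:
100^53 ≡ 1 (mod 107)  [q = 2: ≡ 1 ✗]
100^2 ≡ 49 (mod 107)  [q = 53: ≢ 1 ✓]
100^53 ≡ 1 shows ord(100) | 53, strictly less than φ(107); not a primitive root.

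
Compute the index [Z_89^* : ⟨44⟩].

The order of 44 must divide φ(89) = 89 − 1 = 88 = 2^3 · 11.
Divisors of 88: 1, 2, 4, 8, 11, 22, 44, 88.
Check 44^d mod 89 for each divisor in increasing order:
44^1 ≡ 44
44^2 ≡ 67
44^4 ≡ 39
44^8 ≡ 8
44^11 ≡ 88
44^22 ≡ 1
Thus |⟨44⟩| = ord(44) = 22.
[(Z/89Z)^× : ⟨44⟩] = 88/22 = 4.

4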